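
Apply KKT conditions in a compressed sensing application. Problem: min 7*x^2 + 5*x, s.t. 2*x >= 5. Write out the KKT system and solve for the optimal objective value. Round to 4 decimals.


Step 1: Try lambda = 0 (constraint inactive).
x_unc = -5/(2*7) = -0.3571
Check: 2*-0.3571 = -0.7142 < 5 -- violated!
Step 2: Constraint must be active: 2*x = 5
x* = 5/2 = 2.5
lambda = (2*7*2.5 + 5)/2 = 20.0
Step 3: Compute optimal value.
f(x*) = 7*2.5^2 + 5*2.5 = 56.25


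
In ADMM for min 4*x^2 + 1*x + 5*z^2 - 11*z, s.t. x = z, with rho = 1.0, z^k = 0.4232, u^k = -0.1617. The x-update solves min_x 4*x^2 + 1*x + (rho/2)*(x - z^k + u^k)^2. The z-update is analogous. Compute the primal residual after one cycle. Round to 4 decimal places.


ADMM iteration with rho = 1.0, z^k = 0.4232, u^k = -0.1617
Step 1: x-update.
Minimize 4*x^2 + 1*x + (1.0/2)*(x - 0.4232 - 0.1617)^2
FOC: (2*4 + 1.0)*x = -1 + 1.0*(0.4232 + 0.1617)
x^{k+1} = -0.0461
Step 2: z-update.
Minimize 5*z^2 - 11*z + (1.0/2)*(-0.0461 - z - 0.1617)^2
FOC: (2*5 + 1.0)*z = 11 + 1.0*(-0.0461 - 0.1617)
z^{k+1} = 0.9811
Step 3: u-update.
u^{k+1} = -0.1617 - 0.0461 - 0.9811 = -1.1889
Step 4: Primal residual = |-0.0461 - 0.9811| = 1.0272


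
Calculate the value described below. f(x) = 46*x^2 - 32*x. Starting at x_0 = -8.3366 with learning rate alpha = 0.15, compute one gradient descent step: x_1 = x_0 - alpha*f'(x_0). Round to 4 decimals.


We compute the gradient at x_0 and apply the update.
f'(x) = 92*x - 32
f'(-8.3366) = 92*-8.3366 - 32 = -798.9672
x_1 = -8.3366 - 0.15*-798.9672 = 111.5085


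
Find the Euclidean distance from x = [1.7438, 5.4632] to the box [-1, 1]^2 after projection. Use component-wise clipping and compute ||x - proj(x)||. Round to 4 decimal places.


Project each component onto [-1, 1].
clip(1.7438) = 1.0, clip(5.4632) = 1.0
Projection = [1.0, 1.0]
Squared diffs: [0.5532, 19.9202]
Distance = sqrt(20.4734) = 4.5248


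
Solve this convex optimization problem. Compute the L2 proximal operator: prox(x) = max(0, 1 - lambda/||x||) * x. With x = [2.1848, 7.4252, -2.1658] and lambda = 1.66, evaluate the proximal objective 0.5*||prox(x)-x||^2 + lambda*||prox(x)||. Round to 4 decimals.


Step 1: Compute ||x||.
||x|| = 8.0373
Step 2: Compute scaling factor.
scale = max(0, 1 - 1.66/8.0373) = 0.7935
Step 3: prox(x) = [1.7336, 5.8916, -1.7185]
||prox(x)|| = 6.3773
Step 4: Proximal objective.
0.5*||prox-x||^2 = 1.3778
lambda*||prox|| = 10.5863
Total = 11.9641


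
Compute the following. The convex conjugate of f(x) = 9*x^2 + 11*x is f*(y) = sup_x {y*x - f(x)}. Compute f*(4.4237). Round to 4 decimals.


f*(y) = sup_x {y*x - a*x^2 - b*x} = sup_x {(y-b)*x - a*x^2}
FOC: (y - b) - 2a*x = 0 => x* = (y - b)/(2a)
x* = (4.4237 - 11)/(2*9) = -0.3654
f*(4.4237) = (y-b)^2/(4a) = (4.4237 - 11)^2/(4*9)
= 43.2477/36 = 1.2013


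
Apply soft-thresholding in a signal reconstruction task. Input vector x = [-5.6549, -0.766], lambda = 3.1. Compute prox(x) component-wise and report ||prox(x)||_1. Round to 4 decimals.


Soft-thresholding with lambda = 3.1:
prox(-5.6549) = sign(-5.6549)*max(|-5.6549| - 3.1, 0) = -2.5549
prox(-0.766) = sign(-0.766)*max(|-0.766| - 3.1, 0) = 0.0
prox(x) = [-2.5549, 0.0]
||prox(x)||_1 = 2.5549 + 0.0 = 2.5549


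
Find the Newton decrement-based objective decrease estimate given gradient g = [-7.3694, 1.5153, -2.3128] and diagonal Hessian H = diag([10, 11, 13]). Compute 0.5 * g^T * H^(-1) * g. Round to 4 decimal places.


Step 1: H is diagonal, so H^(-1) * g = [-0.7369, 0.1378, -0.1779].
Step 2: g^T H^(-1) g = sum_i g_i^2 / H_ii
  = (-7.3694)^2/10 + (1.5153)^2/11 + (-2.3128)^2/13
  = 5.4308 + 0.2087 + 0.4115 = 6.051
Step 3: Objective decrease = 0.5 * g^T H^(-1) g = 3.0255


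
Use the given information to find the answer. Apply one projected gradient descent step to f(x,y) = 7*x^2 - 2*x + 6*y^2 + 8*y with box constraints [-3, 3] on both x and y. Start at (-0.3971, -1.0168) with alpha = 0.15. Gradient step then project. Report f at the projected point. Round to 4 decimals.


Step 1: Compute gradient at (-0.3971, -1.0168).
grad_x = 2*7*-0.3971 - 2 = -7.5594
grad_y = 2*6*-1.0168 + 8 = -4.2016
Step 2: Gradient step.
x_raw = -0.3971 - 0.15*-7.5594 = 0.7368
y_raw = -1.0168 - 0.15*-4.2016 = -0.3866
Step 3: Project onto [-3, 3].
x_proj = clip(0.7368) = 0.7368
y_proj = clip(-0.3866) = -0.3866
Step 4: Evaluate f.
f(0.7368, -0.3866) = 0.1307


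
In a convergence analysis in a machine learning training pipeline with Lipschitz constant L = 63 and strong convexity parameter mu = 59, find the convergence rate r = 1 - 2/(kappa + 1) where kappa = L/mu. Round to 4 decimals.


Step 1: Compute the condition number.
kappa = L/mu = 63/59 = 1.0678
Step 2: Compute the convergence rate.
r = 1 - 2/(kappa + 1) = 1 - 2*mu/(L + mu) = (L - mu)/(L + mu) = 4/122 = 0.0328


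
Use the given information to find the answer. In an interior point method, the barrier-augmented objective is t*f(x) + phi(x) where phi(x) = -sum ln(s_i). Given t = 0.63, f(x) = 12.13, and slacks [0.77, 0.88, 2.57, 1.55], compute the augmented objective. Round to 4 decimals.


Step 1: Compute log-barrier.
ln values: [-0.2614, -0.1278, 0.9439, 0.4383]
phi = -(-0.2614 - 0.1278 + 0.9439 + 0.4383) = -0.993
Step 2: Compute augmented objective.
t*f(x) = 0.63*12.13 = 7.6419
Total = 7.6419 - 0.993 = 6.6489


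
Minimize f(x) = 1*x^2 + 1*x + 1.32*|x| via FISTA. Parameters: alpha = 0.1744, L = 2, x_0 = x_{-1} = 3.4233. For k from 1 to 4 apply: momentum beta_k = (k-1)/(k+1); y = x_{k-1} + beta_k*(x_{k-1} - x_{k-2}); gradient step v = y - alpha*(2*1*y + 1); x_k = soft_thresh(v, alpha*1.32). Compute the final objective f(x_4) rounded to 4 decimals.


FISTA on f(x) = 1*x^2 + 1*x + 1.32*|x|
L = 2, alpha = 0.1744
Iteration 1: beta = 0.0, y = 3.4233 + 0.0*(3.4233 - 3.4233) = 3.4233
  grad(y) = 7.8466, v = y - alpha*grad = 2.0549
  prox(v) = soft_thresh(2.0549, 0.2302) = 1.8246
Iteration 2: beta = 0.3333, y = 1.8246 + 0.3333*(1.8246 - 3.4233) = 1.2918
  grad(y) = 3.5835, v = y - alpha*grad = 0.6668
  prox(v) = soft_thresh(0.6668, 0.2302) = 0.4366
Iteration 3: beta = 0.5, y = 0.4366 + 0.5*(0.4366 - 1.8246) = -0.2574
  grad(y) = 0.4851, v = y - alpha*grad = -0.342
  prox(v) = soft_thresh(-0.342, 0.2302) = -0.1118
Iteration 4: beta = 0.6, y = -0.1118 + 0.6*(-0.1118 - 0.4366) = -0.4409
  grad(y) = 0.1182, v = y - alpha*grad = -0.4615
  prox(v) = soft_thresh(-0.4615, 0.2302) = -0.2313
f(x_4) = 1*(-0.2313)^2 + 1*(-0.2313) + 1.32*|-0.2313| = 0.1275


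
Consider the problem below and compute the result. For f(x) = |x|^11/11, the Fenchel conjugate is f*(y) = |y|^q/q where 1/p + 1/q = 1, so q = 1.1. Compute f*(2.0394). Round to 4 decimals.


The conjugate exponent q satisfies 1/p + 1/q = 1.
p = 11, so q = 11/(11 - 1) = 1.1
|y|^q = 2.0394^1.1 = 2.19
f*(2.0394) = 2.19 / 1.1 = 1.9909


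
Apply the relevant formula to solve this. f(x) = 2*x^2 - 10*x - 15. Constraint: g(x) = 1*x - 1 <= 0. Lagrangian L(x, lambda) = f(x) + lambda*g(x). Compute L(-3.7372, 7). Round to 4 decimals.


Step 1: Evaluate f(x).
f(-3.7372) = 2*(-3.7372)^2 - 10*(-3.7372) - 15 = 50.3053
Step 2: Evaluate g(x).
g(-3.7372) = 1*-3.7372 - 1 = -4.7372
Step 3: Compute Lagrangian.
L = 50.3053 + 7*-4.7372 = 17.1449


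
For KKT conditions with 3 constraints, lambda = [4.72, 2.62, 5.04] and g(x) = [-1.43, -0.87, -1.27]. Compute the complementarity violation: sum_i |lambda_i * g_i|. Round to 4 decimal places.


KKT complementary slackness check:
lambda_1 * g_1 = 4.72 * -1.43 = -6.7496
lambda_2 * g_2 = 2.62 * -0.87 = -2.2794
lambda_3 * g_3 = 5.04 * -1.27 = -6.4008
Total violation = 6.7496 + 2.2794 + 6.4008 = 15.4298


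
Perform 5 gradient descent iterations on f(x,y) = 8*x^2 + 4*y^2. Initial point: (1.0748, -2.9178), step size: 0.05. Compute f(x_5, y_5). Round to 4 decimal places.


Gradient descent on f(x,y) = 8*x^2 + 4*y^2.
Starting point: (1.0748, -2.9178), alpha = 0.05
Step 1: grad_x = 2*8*1.0748 = 17.1968, grad_y = 2*4*-2.9178 = -23.3424
  x_1 = 1.0748 - 0.05*17.1968 = 0.215
  y_1 = -2.9178 - 0.05*-23.3424 = -1.7507
Step 2: grad_x = 2*8*0.215 = 3.4394, grad_y = 2*4*-1.7507 = -14.0054
  x_2 = 0.215 - 0.05*3.4394 = 0.043
  y_2 = -1.7507 - 0.05*-14.0054 = -1.0504
Step 3: grad_x = 2*8*0.043 = 0.6879, grad_y = 2*4*-1.0504 = -8.4033
  x_3 = 0.043 - 0.05*0.6879 = 0.0086
  y_3 = -1.0504 - 0.05*-8.4033 = -0.6302
Step 4: grad_x = 2*8*0.0086 = 0.1376, grad_y = 2*4*-0.6302 = -5.042
  x_4 = 0.0086 - 0.05*0.1376 = 0.0017
  y_4 = -0.6302 - 0.05*-5.042 = -0.3781
Step 5: grad_x = 2*8*0.0017 = 0.0275, grad_y = 2*4*-0.3781 = -3.0252
  x_5 = 0.0017 - 0.05*0.0275 = 0.0003
  y_5 = -0.3781 - 0.05*-3.0252 = -0.2269
f(0.0003, -0.2269) = 8*0.0003^2 + 4*(-0.2269)^2 = 0.2059


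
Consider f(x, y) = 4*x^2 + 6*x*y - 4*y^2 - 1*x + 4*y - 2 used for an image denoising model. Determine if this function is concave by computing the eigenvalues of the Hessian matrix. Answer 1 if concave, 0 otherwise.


The Hessian of f(x,y) = 4*x^2 + 6*x*y - 4*y^2 - 1*x + 4*y - 2 is:
H = [[8, 6], [6, -8]]
Trace = 8 - 8 = 0
Determinant = 8*-8 - (6)^2 = -100
Discriminant = (0)^2 - 4*-100 = 400.0
Eigenvalues: lambda_1 = -10.0, lambda_2 = 10.0
The function is not concave.

0


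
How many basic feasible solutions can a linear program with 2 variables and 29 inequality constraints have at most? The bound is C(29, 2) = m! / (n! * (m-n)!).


Each vertex corresponds to some choice of n active constraints out of m, so the number of vertices is at most C(m, n) = m! / (n!(m-n)!).
m = 29, n = 2
Numerator: 29 * 28
Denominator: 2! = 2
C(29, 2) = 406


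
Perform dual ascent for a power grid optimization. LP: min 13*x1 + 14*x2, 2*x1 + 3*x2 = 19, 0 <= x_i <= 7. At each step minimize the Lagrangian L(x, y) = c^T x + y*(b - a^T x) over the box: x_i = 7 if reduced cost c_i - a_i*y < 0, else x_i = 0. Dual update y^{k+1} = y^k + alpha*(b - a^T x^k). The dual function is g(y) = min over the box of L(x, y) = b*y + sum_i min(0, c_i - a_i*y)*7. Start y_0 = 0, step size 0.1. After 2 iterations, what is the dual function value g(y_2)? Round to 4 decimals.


Dual ascent for LP: min 13*x1 + 14*x2, 2*x1 + 3*x2 = 19, 0 <= x_i <= 7
Step 1: y^k = 0.0, reduced costs: (13.0, 14.0)
  x^k = (0.0, 0.0), subgradient = b - a^T x = 19.0
  y^{k+1} = 0.0 + 0.1*19.0 = 1.9
Step 2: y^k = 1.9, reduced costs: (9.2, 8.3)
  x^k = (0.0, 0.0), subgradient = b - a^T x = 19.0
  y^{k+1} = 1.9 + 0.1*19.0 = 3.8
Dual objective at y_2 = 3.8: reduced costs (5.4, 2.6), box minimizer x = (0.0, 0.0)
g(y_2) = b*y + (c1 - a1*y)*x1 + (c2 - a2*y)*x2 = 19*3.8 + 5.4*0.0 + 2.6*0.0 = 72.2 + 0.0 + 0.0 = 72.2


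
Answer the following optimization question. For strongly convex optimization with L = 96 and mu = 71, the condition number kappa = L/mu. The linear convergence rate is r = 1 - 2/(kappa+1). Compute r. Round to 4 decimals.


Step 1: Compute the condition number.
kappa = L/mu = 96/71 = 1.3521
Step 2: Compute the convergence rate.
r = 1 - 2/(kappa + 1) = 1 - 2*mu/(L + mu) = (L - mu)/(L + mu) = 25/167 = 0.1497


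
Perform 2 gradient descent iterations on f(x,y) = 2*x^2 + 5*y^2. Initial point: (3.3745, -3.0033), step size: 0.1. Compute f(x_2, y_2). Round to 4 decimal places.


Gradient descent on f(x,y) = 2*x^2 + 5*y^2.
Starting point: (3.3745, -3.0033), alpha = 0.1
Step 1: grad_x = 2*2*3.3745 = 13.498, grad_y = 2*5*-3.0033 = -30.033
  x_1 = 3.3745 - 0.1*13.498 = 2.0247
  y_1 = -3.0033 - 0.1*-30.033 = 0.0
Step 2: grad_x = 2*2*2.0247 = 8.0988, grad_y = 2*5*0.0 = 0.0
  x_2 = 2.0247 - 0.1*8.0988 = 1.2148
  y_2 = 0.0 - 0.1*0.0 = 0.0
f(1.2148, 0.0) = 2*1.2148^2 + 5*0.0^2 = 2.9516


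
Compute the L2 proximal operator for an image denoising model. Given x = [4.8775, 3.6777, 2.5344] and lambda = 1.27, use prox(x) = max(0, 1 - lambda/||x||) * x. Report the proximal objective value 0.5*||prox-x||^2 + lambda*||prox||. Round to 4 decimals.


Step 1: Compute ||x||.
||x|| = 6.6135
Step 2: Compute scaling factor.
scale = max(0, 1 - 1.27/6.6135) = 0.808
Step 3: prox(x) = [3.9409, 2.9715, 2.0477]
||prox(x)|| = 5.3435
Step 4: Proximal objective.
0.5*||prox-x||^2 = 0.8065
lambda*||prox|| = 6.7862
Total = 7.5927


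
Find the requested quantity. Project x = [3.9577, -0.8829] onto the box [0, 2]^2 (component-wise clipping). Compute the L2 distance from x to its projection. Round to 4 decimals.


Project each component onto [0, 2].
clip(3.9577) = 2.0, clip(-0.8829) = 0.0
Projection = [2.0, 0.0]
Squared diffs: [3.8326, 0.7795]
Distance = sqrt(4.6121) = 2.1476


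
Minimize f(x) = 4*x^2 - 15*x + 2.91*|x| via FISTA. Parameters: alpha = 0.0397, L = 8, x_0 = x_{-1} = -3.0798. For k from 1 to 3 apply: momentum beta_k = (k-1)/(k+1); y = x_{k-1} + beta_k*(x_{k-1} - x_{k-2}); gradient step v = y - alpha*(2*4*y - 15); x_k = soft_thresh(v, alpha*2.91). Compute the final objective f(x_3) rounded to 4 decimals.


FISTA on f(x) = 4*x^2 - 15*x + 2.91*|x|
L = 8, alpha = 0.0397
Iteration 1: beta = 0.0, y = -3.0798 + 0.0*(-3.0798 + 3.0798) = -3.0798
  grad(y) = -39.6384, v = y - alpha*grad = -1.5062
  prox(v) = soft_thresh(-1.5062, 0.1155) = -1.3906
Iteration 2: beta = 0.3333, y = -1.3906 + 0.3333*(-1.3906 + 3.0798) = -0.8276
  grad(y) = -21.6206, v = y - alpha*grad = 0.0308
  prox(v) = soft_thresh(0.0308, 0.1155) = 0.0
Iteration 3: beta = 0.5, y = 0.0 + 0.5*(0.0 + 1.3906) = 0.6953
  grad(y) = -9.4375, v = y - alpha*grad = 1.07
  prox(v) = soft_thresh(1.07, 0.1155) = 0.9545
f(x_3) = 4*0.9545^2 - 15*0.9545 + 2.91*|0.9545| = -7.8954


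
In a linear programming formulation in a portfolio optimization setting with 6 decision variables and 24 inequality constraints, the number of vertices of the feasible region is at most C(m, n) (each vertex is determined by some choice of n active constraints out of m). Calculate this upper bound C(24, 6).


Each vertex corresponds to some choice of n active constraints out of m, so the number of vertices is at most C(m, n) = m! / (n!(m-n)!).
m = 24, n = 6
Numerator: 24 * 23 * 22 * 21 * 20 * 19
Denominator: 6! = 720
C(24, 6) = 134596


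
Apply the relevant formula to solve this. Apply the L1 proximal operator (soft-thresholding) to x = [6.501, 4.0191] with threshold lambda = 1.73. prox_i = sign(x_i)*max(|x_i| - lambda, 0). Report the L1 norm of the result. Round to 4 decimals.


Soft-thresholding with lambda = 1.73:
prox(6.501) = sign(6.501)*max(|6.501| - 1.73, 0) = 4.771
prox(4.0191) = sign(4.0191)*max(|4.0191| - 1.73, 0) = 2.2891
prox(x) = [4.771, 2.2891]
||prox(x)||_1 = 4.771 + 2.2891 = 7.0601


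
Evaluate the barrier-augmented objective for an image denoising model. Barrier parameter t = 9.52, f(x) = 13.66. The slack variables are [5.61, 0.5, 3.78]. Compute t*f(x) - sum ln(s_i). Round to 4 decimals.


Step 1: Compute log-barrier.
ln values: [1.7246, -0.6931, 1.3297]
phi = -(1.7246 - 0.6931 + 1.3297) = -2.3611
Step 2: Compute augmented objective.
t*f(x) = 9.52*13.66 = 130.0432
Total = 130.0432 - 2.3611 = 127.6821


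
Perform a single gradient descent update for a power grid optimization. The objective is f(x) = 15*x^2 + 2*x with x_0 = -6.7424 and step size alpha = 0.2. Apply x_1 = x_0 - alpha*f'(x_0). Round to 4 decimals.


We compute the gradient at x_0 and apply the update.
f'(x) = 30*x + 2
f'(-6.7424) = 30*-6.7424 + 2 = -200.272
x_1 = -6.7424 - 0.2*-200.272 = 33.312


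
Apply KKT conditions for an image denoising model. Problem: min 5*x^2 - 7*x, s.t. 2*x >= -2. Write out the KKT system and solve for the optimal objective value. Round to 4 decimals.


Step 1: Try lambda = 0 (constraint inactive).
Stationarity: 2*5*x - 7 = 0
x* = 7/(2*5) = 0.7
Check constraint: 2*0.7 = 1.4 >= -2 -- satisfied.
Step 2: Compute optimal value.
f(x*) = 5*0.7^2 - 7*0.7 = -2.45


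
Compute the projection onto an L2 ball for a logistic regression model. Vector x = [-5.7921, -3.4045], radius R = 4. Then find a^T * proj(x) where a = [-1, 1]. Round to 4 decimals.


Step 1: Compute ||x|| (intermediates to 6 decimals).
||x|| = sqrt((-5.7921)^2 + (-3.4045)^2) = 6.71856
Step 2: Project.
Since ||x|| > R, scale = R/||x|| = 4/6.71856 = 0.595366, proj(x) = scale * x
proj(x) = [-3.448419, -2.026924]
Step 3: Dot product.
a^T * proj(x) = -1*(-3.448419) + 1*(-2.026924) = 1.4215


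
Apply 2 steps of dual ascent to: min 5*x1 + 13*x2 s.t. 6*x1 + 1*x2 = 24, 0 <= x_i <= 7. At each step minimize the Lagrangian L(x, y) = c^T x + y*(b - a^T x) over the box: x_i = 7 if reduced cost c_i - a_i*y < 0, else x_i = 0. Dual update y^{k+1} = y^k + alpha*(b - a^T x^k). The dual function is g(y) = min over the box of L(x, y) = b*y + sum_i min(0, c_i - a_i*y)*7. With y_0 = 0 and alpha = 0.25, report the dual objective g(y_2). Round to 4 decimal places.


Dual ascent for LP: min 5*x1 + 13*x2, 6*x1 + 1*x2 = 24, 0 <= x_i <= 7
Step 1: y^k = 0.0, reduced costs: (5.0, 13.0)
  x^k = (0.0, 0.0), subgradient = b - a^T x = 24.0
  y^{k+1} = 0.0 + 0.25*24.0 = 6.0
Step 2: y^k = 6.0, reduced costs: (-31.0, 7.0)
  x^k = (7.0, 0.0), subgradient = b - a^T x = -18.0
  y^{k+1} = 6.0 + 0.25*-18.0 = 1.5
Dual objective at y_2 = 1.5: reduced costs (-4.0, 11.5), box minimizer x = (7.0, 0.0)
g(y_2) = b*y + (c1 - a1*y)*x1 + (c2 - a2*y)*x2 = 24*1.5 + (-4.0)*7.0 + 11.5*0.0 = 36.0 - 28.0 + 0.0 = 8.0


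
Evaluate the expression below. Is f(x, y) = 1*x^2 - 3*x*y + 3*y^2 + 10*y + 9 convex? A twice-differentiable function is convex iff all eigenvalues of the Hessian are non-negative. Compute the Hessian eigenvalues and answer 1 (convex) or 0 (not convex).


The Hessian of f(x,y) = 1*x^2 - 3*x*y + 3*y^2 + 10*y + 9 is:
H = [[2, -3], [-3, 6]]
Trace = 2 + 6 = 8
Determinant = 2*6 - (-3)^2 = 3
Discriminant = (8)^2 - 4*3 = 52.0
Eigenvalues: lambda_1 = 0.3944, lambda_2 = 7.6056
The function is convex.

1


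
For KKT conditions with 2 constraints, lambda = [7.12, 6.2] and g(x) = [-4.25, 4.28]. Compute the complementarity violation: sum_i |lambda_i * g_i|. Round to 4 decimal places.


KKT complementary slackness check:
lambda_1 * g_1 = 7.12 * -4.25 = -30.26
lambda_2 * g_2 = 6.2 * 4.28 = 26.536
Total violation = 30.26 + 26.536 = 56.796


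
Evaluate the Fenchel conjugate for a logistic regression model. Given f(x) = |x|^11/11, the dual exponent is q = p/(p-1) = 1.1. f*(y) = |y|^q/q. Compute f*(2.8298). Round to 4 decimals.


The conjugate exponent q satisfies 1/p + 1/q = 1.
p = 11, so q = 11/(11 - 1) = 1.1
|y|^q = 2.8298^1.1 = 3.14
f*(2.8298) = 3.14 / 1.1 = 2.8546


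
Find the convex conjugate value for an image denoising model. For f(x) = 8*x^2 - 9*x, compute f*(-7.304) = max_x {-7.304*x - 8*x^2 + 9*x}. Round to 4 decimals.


f*(y) = sup_x {y*x - a*x^2 - b*x} = sup_x {(y-b)*x - a*x^2}
FOC: (y - b) - 2a*x = 0 => x* = (y - b)/(2a)
x* = (-7.304 + 9)/(2*8) = 0.106
f*(-7.304) = (y-b)^2/(4a) = (-7.304 + 9)^2/(4*8)
= 2.8764/32 = 0.0899


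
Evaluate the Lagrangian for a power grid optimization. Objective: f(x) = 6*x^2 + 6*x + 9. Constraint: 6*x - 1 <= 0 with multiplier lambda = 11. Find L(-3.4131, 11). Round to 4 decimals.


Step 1: Evaluate f(x).
f(-3.4131) = 6*(-3.4131)^2 + 6*(-3.4131) + 9 = 58.4169
Step 2: Evaluate g(x).
g(-3.4131) = 6*-3.4131 - 1 = -21.4786
Step 3: Compute Lagrangian.
L = 58.4169 + 11*-21.4786 = -177.8477


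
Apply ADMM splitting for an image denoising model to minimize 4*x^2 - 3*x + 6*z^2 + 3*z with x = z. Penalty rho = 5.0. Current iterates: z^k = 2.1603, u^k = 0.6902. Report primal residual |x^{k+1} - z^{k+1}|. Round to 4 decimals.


ADMM iteration with rho = 5.0, z^k = 2.1603, u^k = 0.6902
Step 1: x-update.
Minimize 4*x^2 - 3*x + (5.0/2)*(x - 2.1603 + 0.6902)^2
FOC: (2*4 + 5.0)*x = 3 + 5.0*(2.1603 - 0.6902)
x^{k+1} = 0.7962
Step 2: z-update.
Minimize 6*z^2 + 3*z + (5.0/2)*(0.7962 - z + 0.6902)^2
FOC: (2*6 + 5.0)*z = -3 + 5.0*(0.7962 + 0.6902)
z^{k+1} = 0.2607
Step 3: u-update.
u^{k+1} = 0.6902 + 0.7962 - 0.2607 = 1.2257
Step 4: Primal residual = |0.7962 - 0.2607| = 0.5355


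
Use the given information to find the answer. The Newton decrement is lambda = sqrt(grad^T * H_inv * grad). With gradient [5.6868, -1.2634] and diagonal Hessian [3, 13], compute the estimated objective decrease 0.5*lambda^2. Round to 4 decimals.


Step 1: H is diagonal, so H^(-1) * g = [1.8956, -0.0972].
Step 2: g^T H^(-1) g = sum_i g_i^2 / H_ii
  = (5.6868)^2/3 + (-1.2634)^2/13
  = 10.7799 + 0.1228 = 10.9027
Step 3: Objective decrease = 0.5 * g^T H^(-1) g = 5.4513


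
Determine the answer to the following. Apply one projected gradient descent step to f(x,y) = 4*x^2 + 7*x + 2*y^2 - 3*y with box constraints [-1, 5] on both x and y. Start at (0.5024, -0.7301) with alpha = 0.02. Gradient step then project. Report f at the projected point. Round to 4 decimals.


Step 1: Compute gradient at (0.5024, -0.7301).
grad_x = 2*4*0.5024 + 7 = 11.0192
grad_y = 2*2*-0.7301 - 3 = -5.9204
Step 2: Gradient step.
x_raw = 0.5024 - 0.02*11.0192 = 0.282
y_raw = -0.7301 - 0.02*-5.9204 = -0.6117
Step 3: Project onto [-1, 5].
x_proj = clip(0.282) = 0.282
y_proj = clip(-0.6117) = -0.6117
Step 4: Evaluate f.
f(0.282, -0.6117) = 4.8757


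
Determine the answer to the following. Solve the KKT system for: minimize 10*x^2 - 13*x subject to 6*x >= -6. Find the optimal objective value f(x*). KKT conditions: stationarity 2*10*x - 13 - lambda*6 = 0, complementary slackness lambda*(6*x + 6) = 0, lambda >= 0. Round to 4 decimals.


Step 1: Try lambda = 0 (constraint inactive).
Stationarity: 2*10*x - 13 = 0
x* = 13/(2*10) = 0.65
Check constraint: 6*0.65 = 3.9 >= -6 -- satisfied.
Step 2: Compute optimal value.
f(x*) = 10*0.65^2 - 13*0.65 = -4.225


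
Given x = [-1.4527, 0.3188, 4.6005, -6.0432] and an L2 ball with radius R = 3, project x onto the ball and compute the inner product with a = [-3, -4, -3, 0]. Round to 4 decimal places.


Step 1: Compute ||x|| (intermediates to 6 decimals).
||x|| = sqrt((-1.4527)^2 + 0.3188^2 + 4.6005^2 + (-6.0432)^2) = 7.739305
Step 2: Project.
Since ||x|| > R, scale = R/||x|| = 3/7.739305 = 0.387632, proj(x) = scale * x
proj(x) = [-0.563113, 0.123577, 1.783301, -2.342538]
Step 3: Dot product.
a^T * proj(x) = -3*(-0.563113) - 4*0.123577 - 3*1.783301 + 0*(-2.342538) = -4.1549


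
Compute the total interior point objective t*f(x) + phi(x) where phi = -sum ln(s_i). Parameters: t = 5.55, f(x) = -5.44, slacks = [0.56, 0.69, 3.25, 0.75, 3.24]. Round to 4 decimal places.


Step 1: Compute log-barrier.
ln values: [-0.5798, -0.3711, 1.1787, -0.2877, 1.1756]
phi = -(-0.5798 - 0.3711 + 1.1787 - 0.2877 + 1.1756) = -1.1157
Step 2: Compute augmented objective.
t*f(x) = 5.55*-5.44 = -30.192
Total = -30.192 - 1.1157 = -31.3077


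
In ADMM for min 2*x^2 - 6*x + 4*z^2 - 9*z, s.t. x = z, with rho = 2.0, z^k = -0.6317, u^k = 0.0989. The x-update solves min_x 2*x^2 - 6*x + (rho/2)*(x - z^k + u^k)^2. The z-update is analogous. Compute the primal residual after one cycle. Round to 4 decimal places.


ADMM iteration with rho = 2.0, z^k = -0.6317, u^k = 0.0989
Step 1: x-update.
Minimize 2*x^2 - 6*x + (2.0/2)*(x + 0.6317 + 0.0989)^2
FOC: (2*2 + 2.0)*x = 6 + 2.0*(-0.6317 - 0.0989)
x^{k+1} = 0.7565
Step 2: z-update.
Minimize 4*z^2 - 9*z + (2.0/2)*(0.7565 - z + 0.0989)^2
FOC: (2*4 + 2.0)*z = 9 + 2.0*(0.7565 + 0.0989)
z^{k+1} = 1.0711
Step 3: u-update.
u^{k+1} = 0.0989 + 0.7565 - 1.0711 = -0.2157
Step 4: Primal residual = |0.7565 - 1.0711| = 0.3146


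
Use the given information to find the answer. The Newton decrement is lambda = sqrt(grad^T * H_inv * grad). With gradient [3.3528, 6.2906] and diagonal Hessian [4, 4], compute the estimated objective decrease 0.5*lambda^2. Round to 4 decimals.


Step 1: H is diagonal, so H^(-1) * g = [0.8382, 1.5727].
Step 2: g^T H^(-1) g = sum_i g_i^2 / H_ii
  = (3.3528)^2/4 + (6.2906)^2/4
  = 2.8103 + 9.8929 = 12.7032
Step 3: Objective decrease = 0.5 * g^T H^(-1) g = 6.3516


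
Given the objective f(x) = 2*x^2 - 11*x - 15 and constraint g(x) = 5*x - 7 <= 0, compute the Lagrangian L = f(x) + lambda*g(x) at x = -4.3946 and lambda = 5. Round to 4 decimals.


Step 1: Evaluate f(x).
f(-4.3946) = 2*(-4.3946)^2 - 11*(-4.3946) - 15 = 71.9656
Step 2: Evaluate g(x).
g(-4.3946) = 5*-4.3946 - 7 = -28.973
Step 3: Compute Lagrangian.
L = 71.9656 + 5*-28.973 = -72.8994


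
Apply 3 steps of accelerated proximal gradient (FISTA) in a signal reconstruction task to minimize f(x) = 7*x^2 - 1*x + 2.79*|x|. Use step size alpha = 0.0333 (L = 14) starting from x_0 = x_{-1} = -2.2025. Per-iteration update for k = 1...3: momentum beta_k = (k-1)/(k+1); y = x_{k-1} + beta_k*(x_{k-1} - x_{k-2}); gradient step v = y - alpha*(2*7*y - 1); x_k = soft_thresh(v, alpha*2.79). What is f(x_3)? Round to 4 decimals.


FISTA on f(x) = 7*x^2 - 1*x + 2.79*|x|
L = 14, alpha = 0.0333
Iteration 1: beta = 0.0, y = -2.2025 + 0.0*(-2.2025 + 2.2025) = -2.2025
  grad(y) = -31.835, v = y - alpha*grad = -1.1424
  prox(v) = soft_thresh(-1.1424, 0.0929) = -1.0495
Iteration 2: beta = 0.3333, y = -1.0495 + 0.3333*(-1.0495 + 2.2025) = -0.6652
  grad(y) = -10.3121, v = y - alpha*grad = -0.3218
  prox(v) = soft_thresh(-0.3218, 0.0929) = -0.2289
Iteration 3: beta = 0.5, y = -0.2289 + 0.5*(-0.2289 + 1.0495) = 0.1815
  grad(y) = 1.5406, v = y - alpha*grad = 0.1302
  prox(v) = soft_thresh(0.1302, 0.0929) = 0.0373
f(x_3) = 7*0.0373^2 - 1*0.0373 + 2.79*|0.0373| = 0.0764


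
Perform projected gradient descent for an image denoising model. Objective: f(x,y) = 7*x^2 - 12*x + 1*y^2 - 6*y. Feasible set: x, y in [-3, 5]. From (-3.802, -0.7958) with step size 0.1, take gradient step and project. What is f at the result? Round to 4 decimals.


Step 1: Compute gradient at (-3.802, -0.7958).
grad_x = 2*7*-3.802 - 12 = -65.228
grad_y = 2*1*-0.7958 - 6 = -7.5916
Step 2: Gradient step.
x_raw = -3.802 - 0.1*-65.228 = 2.7208
y_raw = -0.7958 - 0.1*-7.5916 = -0.0366
Step 3: Project onto [-3, 5].
x_proj = clip(2.7208) = 2.7208
y_proj = clip(-0.0366) = -0.0366
Step 4: Evaluate f.
f(2.7208, -0.0366) = 19.3909


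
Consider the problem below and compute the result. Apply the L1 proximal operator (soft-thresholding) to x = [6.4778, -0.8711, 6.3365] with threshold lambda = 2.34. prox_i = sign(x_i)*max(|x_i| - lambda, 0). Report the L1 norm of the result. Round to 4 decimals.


Soft-thresholding with lambda = 2.34:
prox(6.4778) = sign(6.4778)*max(|6.4778| - 2.34, 0) = 4.1378
prox(-0.8711) = sign(-0.8711)*max(|-0.8711| - 2.34, 0) = 0.0
prox(6.3365) = sign(6.3365)*max(|6.3365| - 2.34, 0) = 3.9965
prox(x) = [4.1378, 0.0, 3.9965]
||prox(x)||_1 = 4.1378 + 0.0 + 3.9965 = 8.1343


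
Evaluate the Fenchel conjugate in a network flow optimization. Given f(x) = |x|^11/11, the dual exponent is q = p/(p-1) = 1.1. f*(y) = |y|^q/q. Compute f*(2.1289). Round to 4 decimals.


The conjugate exponent q satisfies 1/p + 1/q = 1.
p = 11, so q = 11/(11 - 1) = 1.1
|y|^q = 2.1289^1.1 = 2.296
f*(2.1289) = 2.296 / 1.1 = 2.0873


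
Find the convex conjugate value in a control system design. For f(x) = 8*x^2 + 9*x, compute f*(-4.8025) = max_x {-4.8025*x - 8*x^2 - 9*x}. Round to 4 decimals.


f*(y) = sup_x {y*x - a*x^2 - b*x} = sup_x {(y-b)*x - a*x^2}
FOC: (y - b) - 2a*x = 0 => x* = (y - b)/(2a)
x* = (-4.8025 - 9)/(2*8) = -0.8627
f*(-4.8025) = (y-b)^2/(4a) = (-4.8025 - 9)^2/(4*8)
= 190.509/32 = 5.9534


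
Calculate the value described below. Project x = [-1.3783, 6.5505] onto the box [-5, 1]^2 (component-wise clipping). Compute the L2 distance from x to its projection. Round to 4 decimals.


Project each component onto [-5, 1].
clip(-1.3783) = -1.3783, clip(6.5505) = 1.0
Projection = [-1.3783, 1.0]
Squared diffs: [0.0, 30.8081]
Distance = sqrt(30.8081) = 5.5505


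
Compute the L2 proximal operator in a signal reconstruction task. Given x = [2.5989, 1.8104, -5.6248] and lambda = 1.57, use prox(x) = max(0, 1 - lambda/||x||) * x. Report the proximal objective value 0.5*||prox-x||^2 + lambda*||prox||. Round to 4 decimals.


Step 1: Compute ||x||.
||x|| = 6.4552
Step 2: Compute scaling factor.
scale = max(0, 1 - 1.57/6.4552) = 0.7568
Step 3: prox(x) = [1.9668, 1.3701, -4.2568]
||prox(x)|| = 4.8852
Step 4: Proximal objective.
0.5*||prox-x||^2 = 1.2325
lambda*||prox|| = 7.6698
Total = 8.9023


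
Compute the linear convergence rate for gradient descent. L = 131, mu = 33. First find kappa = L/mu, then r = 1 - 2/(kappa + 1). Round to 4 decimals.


Step 1: Compute the condition number.
kappa = L/mu = 131/33 = 3.9697
Step 2: Compute the convergence rate.
r = 1 - 2/(kappa + 1) = 1 - 2*mu/(L + mu) = (L - mu)/(L + mu) = 98/164 = 0.5976


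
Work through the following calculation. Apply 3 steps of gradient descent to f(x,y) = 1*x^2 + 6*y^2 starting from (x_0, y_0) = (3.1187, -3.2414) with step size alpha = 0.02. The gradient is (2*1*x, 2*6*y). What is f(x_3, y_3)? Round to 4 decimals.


Gradient descent on f(x,y) = 1*x^2 + 6*y^2.
Starting point: (3.1187, -3.2414), alpha = 0.02
Step 1: grad_x = 2*1*3.1187 = 6.2374, grad_y = 2*6*-3.2414 = -38.8968
  x_1 = 3.1187 - 0.02*6.2374 = 2.994
  y_1 = -3.2414 - 0.02*-38.8968 = -2.4635
Step 2: grad_x = 2*1*2.994 = 5.9879, grad_y = 2*6*-2.4635 = -29.5616
  x_2 = 2.994 - 0.02*5.9879 = 2.8742
  y_2 = -2.4635 - 0.02*-29.5616 = -1.8722
Step 3: grad_x = 2*1*2.8742 = 5.7484, grad_y = 2*6*-1.8722 = -22.4668
  x_3 = 2.8742 - 0.02*5.7484 = 2.7592
  y_3 = -1.8722 - 0.02*-22.4668 = -1.4229
f(2.7592, -1.4229) = 1*2.7592^2 + 6*(-1.4229)^2 = 19.7611


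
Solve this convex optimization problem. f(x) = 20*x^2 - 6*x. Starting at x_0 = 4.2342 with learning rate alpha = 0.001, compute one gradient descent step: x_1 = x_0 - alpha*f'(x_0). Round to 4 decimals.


We compute the gradient at x_0 and apply the update.
f'(x) = 40*x - 6
f'(4.2342) = 40*4.2342 - 6 = 163.368
x_1 = 4.2342 - 0.001*163.368 = 4.0708


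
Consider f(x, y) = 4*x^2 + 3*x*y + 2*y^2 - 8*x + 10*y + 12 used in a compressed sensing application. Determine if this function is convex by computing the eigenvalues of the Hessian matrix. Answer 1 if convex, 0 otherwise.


The Hessian of f(x,y) = 4*x^2 + 3*x*y + 2*y^2 - 8*x + 10*y + 12 is:
H = [[8, 3], [3, 4]]
Trace = 8 + 4 = 12
Determinant = 8*4 - (3)^2 = 23
Discriminant = (12)^2 - 4*23 = 52.0
Eigenvalues: lambda_1 = 2.3944, lambda_2 = 9.6056
The function is convex.

1


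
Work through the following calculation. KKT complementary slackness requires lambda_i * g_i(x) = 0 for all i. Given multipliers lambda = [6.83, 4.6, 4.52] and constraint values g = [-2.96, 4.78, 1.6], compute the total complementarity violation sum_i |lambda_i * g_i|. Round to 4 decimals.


KKT complementary slackness check:
lambda_1 * g_1 = 6.83 * -2.96 = -20.2168
lambda_2 * g_2 = 4.6 * 4.78 = 21.988
lambda_3 * g_3 = 4.52 * 1.6 = 7.232
Total violation = 20.2168 + 21.988 + 7.232 = 49.4368


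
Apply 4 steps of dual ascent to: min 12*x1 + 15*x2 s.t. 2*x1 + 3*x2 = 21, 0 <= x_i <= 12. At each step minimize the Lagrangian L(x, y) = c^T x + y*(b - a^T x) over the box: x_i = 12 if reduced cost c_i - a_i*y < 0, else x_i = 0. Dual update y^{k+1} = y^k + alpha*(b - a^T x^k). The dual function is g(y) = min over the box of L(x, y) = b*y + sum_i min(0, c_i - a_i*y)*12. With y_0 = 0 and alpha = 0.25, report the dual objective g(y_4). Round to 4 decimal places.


Dual ascent for LP: min 12*x1 + 15*x2, 2*x1 + 3*x2 = 21, 0 <= x_i <= 12
Step 1: y^k = 0.0, reduced costs: (12.0, 15.0)
  x^k = (0.0, 0.0), subgradient = b - a^T x = 21.0
  y^{k+1} = 0.0 + 0.25*21.0 = 5.25
Step 2: y^k = 5.25, reduced costs: (1.5, -0.75)
  x^k = (0.0, 12.0), subgradient = b - a^T x = -15.0
  y^{k+1} = 5.25 + 0.25*-15.0 = 1.5
Step 3: y^k = 1.5, reduced costs: (9.0, 10.5)
  x^k = (0.0, 0.0), subgradient = b - a^T x = 21.0
  y^{k+1} = 1.5 + 0.25*21.0 = 6.75
Step 4: y^k = 6.75, reduced costs: (-1.5, -5.25)
  x^k = (12.0, 12.0), subgradient = b - a^T x = -39.0
  y^{k+1} = 6.75 + 0.25*-39.0 = -3.0
Dual objective at y_4 = -3.0: reduced costs (18.0, 24.0), box minimizer x = (0.0, 0.0)
g(y_4) = b*y + (c1 - a1*y)*x1 + (c2 - a2*y)*x2 = 21*(-3.0) + 18.0*0.0 + 24.0*0.0 = -63.0 + 0.0 + 0.0 = -63.0


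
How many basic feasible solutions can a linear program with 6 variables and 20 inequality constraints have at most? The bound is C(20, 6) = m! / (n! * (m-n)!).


Each vertex corresponds to some choice of n active constraints out of m, so the number of vertices is at most C(m, n) = m! / (n!(m-n)!).
m = 20, n = 6
Numerator: 20 * 19 * 18 * 17 * 16 * 15
Denominator: 6! = 720
C(20, 6) = 38760


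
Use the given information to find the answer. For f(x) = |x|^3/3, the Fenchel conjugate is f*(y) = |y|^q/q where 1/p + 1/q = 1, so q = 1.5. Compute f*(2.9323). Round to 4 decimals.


The conjugate exponent q satisfies 1/p + 1/q = 1.
p = 3, so q = 3/(3 - 1) = 1.5
|y|^q = 2.9323^1.5 = 5.0213
f*(2.9323) = 5.0213 / 1.5 = 3.3475


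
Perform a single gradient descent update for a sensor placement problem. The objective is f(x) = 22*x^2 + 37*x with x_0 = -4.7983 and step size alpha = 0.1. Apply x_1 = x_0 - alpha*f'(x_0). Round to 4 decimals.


We compute the gradient at x_0 and apply the update.
f'(x) = 44*x + 37
f'(-4.7983) = 44*-4.7983 + 37 = -174.1252
x_1 = -4.7983 - 0.1*-174.1252 = 12.6142


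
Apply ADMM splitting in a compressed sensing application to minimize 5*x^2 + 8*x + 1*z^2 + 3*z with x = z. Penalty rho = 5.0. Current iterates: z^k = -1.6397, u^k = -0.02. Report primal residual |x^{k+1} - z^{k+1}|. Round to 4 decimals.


ADMM iteration with rho = 5.0, z^k = -1.6397, u^k = -0.02
Step 1: x-update.
Minimize 5*x^2 + 8*x + (5.0/2)*(x + 1.6397 - 0.02)^2
FOC: (2*5 + 5.0)*x = -8 + 5.0*(-1.6397 + 0.02)
x^{k+1} = -1.0732
Step 2: z-update.
Minimize 1*z^2 + 3*z + (5.0/2)*(-1.0732 - z - 0.02)^2
FOC: (2*1 + 5.0)*z = -3 + 5.0*(-1.0732 - 0.02)
z^{k+1} = -1.2095
Step 3: u-update.
u^{k+1} = -0.02 - 1.0732 + 1.2095 = 0.1162
Step 4: Primal residual = |-1.0732 + 1.2095| = 0.1362


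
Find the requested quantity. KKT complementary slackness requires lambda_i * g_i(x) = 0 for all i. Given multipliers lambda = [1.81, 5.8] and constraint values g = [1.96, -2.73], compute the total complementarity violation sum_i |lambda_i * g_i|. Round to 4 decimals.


KKT complementary slackness check:
lambda_1 * g_1 = 1.81 * 1.96 = 3.5476
lambda_2 * g_2 = 5.8 * -2.73 = -15.834
Total violation = 3.5476 + 15.834 = 19.3816


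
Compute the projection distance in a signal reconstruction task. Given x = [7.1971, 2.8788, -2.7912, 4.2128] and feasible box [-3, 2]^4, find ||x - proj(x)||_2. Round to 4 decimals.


Project each component onto [-3, 2].
clip(7.1971) = 2.0, clip(2.8788) = 2.0, clip(-2.7912) = -2.7912, clip(4.2128) = 2.0
Projection = [2.0, 2.0, -2.7912, 2.0]
Squared diffs: [27.0098, 0.7723, 0.0, 4.8965]
Distance = sqrt(32.6786) = 5.7165


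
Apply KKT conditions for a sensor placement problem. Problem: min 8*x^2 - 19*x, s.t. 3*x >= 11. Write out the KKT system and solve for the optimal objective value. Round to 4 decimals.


Step 1: Try lambda = 0 (constraint inactive).
x_unc = 19/(2*8) = 1.1875
Check: 3*1.1875 = 3.5625 < 11 -- violated!
Step 2: Constraint must be active: 3*x = 11
x* = 11/3 = 3.6667 (rounded; the exact value 11/3 is used below)
lambda = (2*8*(11/3) - 19)/3 = 13.2222
Step 3: Compute optimal value.
f(x*) = 8*(11/3)^2 - 19*(11/3) = 37.8889


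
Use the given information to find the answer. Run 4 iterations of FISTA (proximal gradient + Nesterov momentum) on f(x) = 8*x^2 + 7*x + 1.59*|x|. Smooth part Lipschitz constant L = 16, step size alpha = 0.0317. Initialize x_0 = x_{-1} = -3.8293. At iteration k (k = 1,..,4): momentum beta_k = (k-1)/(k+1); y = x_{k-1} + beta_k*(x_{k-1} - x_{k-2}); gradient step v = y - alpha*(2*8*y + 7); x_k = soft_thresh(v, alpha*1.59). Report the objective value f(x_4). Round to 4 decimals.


FISTA on f(x) = 8*x^2 + 7*x + 1.59*|x|
L = 16, alpha = 0.0317
Iteration 1: beta = 0.0, y = -3.8293 + 0.0*(-3.8293 + 3.8293) = -3.8293
  grad(y) = -54.2688, v = y - alpha*grad = -2.109
  prox(v) = soft_thresh(-2.109, 0.0504) = -2.0586
Iteration 2: beta = 0.3333, y = -2.0586 + 0.3333*(-2.0586 + 3.8293) = -1.4683
  grad(y) = -16.4934, v = y - alpha*grad = -0.9455
  prox(v) = soft_thresh(-0.9455, 0.0504) = -0.8951
Iteration 3: beta = 0.5, y = -0.8951 + 0.5*(-0.8951 + 2.0586) = -0.3134
  grad(y) = 1.9864, v = y - alpha*grad = -0.3763
  prox(v) = soft_thresh(-0.3763, 0.0504) = -0.3259
Iteration 4: beta = 0.6, y = -0.3259 + 0.6*(-0.3259 + 0.8951) = 0.0156
  grad(y) = 7.2494, v = y - alpha*grad = -0.2142
  prox(v) = soft_thresh(-0.2142, 0.0504) = -0.1638
f(x_4) = 8*(-0.1638)^2 + 7*(-0.1638) + 1.59*|-0.1638| = -0.6716


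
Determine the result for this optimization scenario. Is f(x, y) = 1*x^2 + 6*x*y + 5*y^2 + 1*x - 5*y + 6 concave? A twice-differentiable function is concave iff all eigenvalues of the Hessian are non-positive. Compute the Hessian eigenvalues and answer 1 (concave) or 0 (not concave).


The Hessian of f(x,y) = 1*x^2 + 6*x*y + 5*y^2 + 1*x - 5*y + 6 is:
H = [[2, 6], [6, 10]]
Trace = 2 + 10 = 12
Determinant = 2*10 - (6)^2 = -16
Discriminant = (12)^2 - 4*-16 = 208.0
Eigenvalues: lambda_1 = -1.2111, lambda_2 = 13.2111
The function is not concave.

0


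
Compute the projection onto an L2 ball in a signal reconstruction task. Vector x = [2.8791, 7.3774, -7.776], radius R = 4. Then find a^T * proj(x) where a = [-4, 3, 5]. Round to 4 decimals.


Step 1: Compute ||x|| (intermediates to 6 decimals).
||x|| = sqrt(2.8791^2 + 7.3774^2 + (-7.776)^2) = 11.098713
Step 2: Project.
Since ||x|| > R, scale = R/||x|| = 4/11.098713 = 0.360402, proj(x) = scale * x
proj(x) = [1.037633, 2.65883, -2.802486]
Step 3: Dot product.
a^T * proj(x) = -4*1.037633 + 3*2.65883 + 5*(-2.802486) = -10.1865


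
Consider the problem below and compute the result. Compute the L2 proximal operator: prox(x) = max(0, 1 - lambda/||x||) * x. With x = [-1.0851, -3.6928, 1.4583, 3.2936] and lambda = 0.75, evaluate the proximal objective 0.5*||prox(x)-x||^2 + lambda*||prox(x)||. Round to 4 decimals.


Step 1: Compute ||x||.
||x|| = 5.2715
Step 2: Compute scaling factor.
scale = max(0, 1 - 0.75/5.2715) = 0.8577
Step 3: prox(x) = [-0.9307, -3.1674, 1.2508, 2.825]
||prox(x)|| = 4.5215
Step 4: Proximal objective.
0.5*||prox-x||^2 = 0.2813
lambda*||prox|| = 3.3911
Total = 3.6724


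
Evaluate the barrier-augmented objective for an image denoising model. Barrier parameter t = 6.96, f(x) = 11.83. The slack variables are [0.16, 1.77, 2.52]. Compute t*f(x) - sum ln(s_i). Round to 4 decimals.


Step 1: Compute log-barrier.
ln values: [-1.8326, 0.571, 0.9243]
phi = -(-1.8326 + 0.571 + 0.9243) = 0.3373
Step 2: Compute augmented objective.
t*f(x) = 6.96*11.83 = 82.3368
Total = 82.3368 + 0.3373 = 82.6741


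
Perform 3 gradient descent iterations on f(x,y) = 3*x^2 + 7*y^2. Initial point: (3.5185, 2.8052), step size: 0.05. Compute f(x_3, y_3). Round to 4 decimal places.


Gradient descent on f(x,y) = 3*x^2 + 7*y^2.
Starting point: (3.5185, 2.8052), alpha = 0.05
Step 1: grad_x = 2*3*3.5185 = 21.111, grad_y = 2*7*2.8052 = 39.2728
  x_1 = 3.5185 - 0.05*21.111 = 2.463
  y_1 = 2.8052 - 0.05*39.2728 = 0.8416
Step 2: grad_x = 2*3*2.463 = 14.7777, grad_y = 2*7*0.8416 = 11.7818
  x_2 = 2.463 - 0.05*14.7777 = 1.7241
  y_2 = 0.8416 - 0.05*11.7818 = 0.2525
Step 3: grad_x = 2*3*1.7241 = 10.3444, grad_y = 2*7*0.2525 = 3.5346
  x_3 = 1.7241 - 0.05*10.3444 = 1.2068
  y_3 = 0.2525 - 0.05*3.5346 = 0.0757
f(1.2068, 0.0757) = 3*1.2068^2 + 7*0.0757^2 = 4.4096


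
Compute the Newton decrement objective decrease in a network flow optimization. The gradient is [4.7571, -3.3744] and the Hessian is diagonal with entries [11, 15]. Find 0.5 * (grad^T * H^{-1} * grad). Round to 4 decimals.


Step 1: H is diagonal, so H^(-1) * g = [0.4325, -0.225].
Step 2: g^T H^(-1) g = sum_i g_i^2 / H_ii
  = (4.7571)^2/11 + (-3.3744)^2/15
  = 2.0573 + 0.7591 = 2.8164
Step 3: Objective decrease = 0.5 * g^T H^(-1) g = 1.4082


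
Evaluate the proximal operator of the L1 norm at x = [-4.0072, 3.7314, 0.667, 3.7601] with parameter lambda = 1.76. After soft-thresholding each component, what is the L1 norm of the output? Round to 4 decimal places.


Soft-thresholding with lambda = 1.76:
prox(-4.0072) = sign(-4.0072)*max(|-4.0072| - 1.76, 0) = -2.2472
prox(3.7314) = sign(3.7314)*max(|3.7314| - 1.76, 0) = 1.9714
prox(0.667) = sign(0.667)*max(|0.667| - 1.76, 0) = 0.0
prox(3.7601) = sign(3.7601)*max(|3.7601| - 1.76, 0) = 2.0001
prox(x) = [-2.2472, 1.9714, 0.0, 2.0001]
||prox(x)||_1 = 2.2472 + 1.9714 + 0.0 + 2.0001 = 6.2187


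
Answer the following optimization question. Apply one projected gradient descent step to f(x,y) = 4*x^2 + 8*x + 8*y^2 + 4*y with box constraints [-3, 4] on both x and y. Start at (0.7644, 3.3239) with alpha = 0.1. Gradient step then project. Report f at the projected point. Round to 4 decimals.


Step 1: Compute gradient at (0.7644, 3.3239).
grad_x = 2*4*0.7644 + 8 = 14.1152
grad_y = 2*8*3.3239 + 4 = 57.1824
Step 2: Gradient step.
x_raw = 0.7644 - 0.1*14.1152 = -0.6471
y_raw = 3.3239 - 0.1*57.1824 = -2.3943
Step 3: Project onto [-3, 4].
x_proj = clip(-0.6471) = -0.6471
y_proj = clip(-2.3943) = -2.3943
Step 4: Evaluate f.
f(-0.6471, -2.3943) = 32.7836
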